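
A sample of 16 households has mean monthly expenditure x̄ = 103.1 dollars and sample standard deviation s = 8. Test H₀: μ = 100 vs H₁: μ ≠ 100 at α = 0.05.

t = (x̄ - μ₀)/(s/√n) = (103.1 - 100)/(8/√16) = 1.55. df = 15, critical t = ±2.131. Fail to reject H₀.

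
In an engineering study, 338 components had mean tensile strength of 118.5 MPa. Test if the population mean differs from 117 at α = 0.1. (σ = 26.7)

z = (x̄ - μ₀)/(σ/√n) = (118.5 - 117)/(26.7/√338) = 1.033. Critical value: ±1.645. Since |1.033| ≤ 1.645, Fail to reject H₀.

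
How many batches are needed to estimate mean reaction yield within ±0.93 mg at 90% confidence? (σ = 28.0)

n = (z*σ/E)² = (1.645×28.0/0.93)² = 2452.9 → n = 2453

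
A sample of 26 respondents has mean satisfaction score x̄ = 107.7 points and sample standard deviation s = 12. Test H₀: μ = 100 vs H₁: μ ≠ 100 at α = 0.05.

t = (x̄ - μ₀)/(s/√n) = (107.7 - 100)/(12/√26) = 3.272. df = 25, critical t = ±2.06. Reject H₀.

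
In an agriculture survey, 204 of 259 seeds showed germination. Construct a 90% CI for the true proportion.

p̂ = 0.788. CI = p̂ ± z*√(p̂(1-p̂)/n) = (0.746, 0.829)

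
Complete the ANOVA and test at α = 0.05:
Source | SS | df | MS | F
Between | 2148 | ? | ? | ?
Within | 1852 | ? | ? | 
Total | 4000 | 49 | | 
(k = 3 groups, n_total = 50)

df_between = 2, df_within = 47. MS_between = 1074.0, MS_within = 39.4. F = 27.256, F_crit ≈ 3.195. Reject H₀.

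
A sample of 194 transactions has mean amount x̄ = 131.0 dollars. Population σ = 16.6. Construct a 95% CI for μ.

CI = x̄ ± z*(σ/√n) = 131.0 ± 1.96(16.6/√194) = 131.0 ± 2.34 = (128.66, 133.34)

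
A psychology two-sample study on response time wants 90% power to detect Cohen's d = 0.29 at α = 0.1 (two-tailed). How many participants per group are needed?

z_{α/2} = 1.645, z_β = Φ⁻¹(0.9) = 1.282. For small effect (d = 0.29): n per group = 2(z_{α/2} + z_β)²/d² = 2(1.645 + 1.282)²/0.29² = 203.7 → 204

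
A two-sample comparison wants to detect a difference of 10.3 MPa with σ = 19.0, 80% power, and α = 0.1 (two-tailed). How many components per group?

n per group = 2(z_α/2 + z_β)²σ²/d² = 2×(1.645 + 0.84)²×19.0²/10.3² = 42.03 → n = 43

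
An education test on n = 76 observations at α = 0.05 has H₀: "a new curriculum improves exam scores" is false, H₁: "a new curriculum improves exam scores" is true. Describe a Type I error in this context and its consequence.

Type I error: rejecting H₀ when it is true — concluding that a new curriculum improves exam scores when in fact it is not. Consequence: adopting a curriculum that gives no real benefit — disruption for nothing.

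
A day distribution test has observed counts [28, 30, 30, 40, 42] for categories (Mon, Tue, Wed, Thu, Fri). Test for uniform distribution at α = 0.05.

Expected = 34 each. χ² = Σ(O-E)²/E = 4.941. df = 4, critical value = 9.488. Fail to reject H₀.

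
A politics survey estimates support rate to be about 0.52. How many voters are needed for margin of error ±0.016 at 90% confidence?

n = z²p(1-p)/E² = 1.645²×0.52×0.48/0.016² = 2638.4 → n = 2639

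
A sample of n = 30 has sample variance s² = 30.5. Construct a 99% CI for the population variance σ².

df = 29. χ²_{0.005} = 52.336, χ²_{0.995} = 13.121. CI for σ² = ((n-1)s²/χ²_{α/2}, (n-1)s²/χ²_{1-α/2}) = (29·30.5/52.336, 29·30.5/13.121) = (16.9, 67.41)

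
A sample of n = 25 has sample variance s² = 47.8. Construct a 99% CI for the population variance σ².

df = 24. χ²_{0.005} = 45.559, χ²_{0.995} = 9.886. CI for σ² = ((n-1)s²/χ²_{α/2}, (n-1)s²/χ²_{1-α/2}) = (24·47.8/45.559, 24·47.8/9.886) = (25.18, 116.04)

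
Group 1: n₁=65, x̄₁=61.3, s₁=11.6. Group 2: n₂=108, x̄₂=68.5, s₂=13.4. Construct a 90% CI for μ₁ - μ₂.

Difference = -7.2. SE = √(11.6²/65 + 13.4²/108) = 1.932. CI = (-10.38, -4.02)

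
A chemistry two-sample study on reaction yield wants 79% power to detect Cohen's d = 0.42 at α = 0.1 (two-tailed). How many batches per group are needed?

z_{α/2} = 1.645, z_β = Φ⁻¹(0.79) = 0.806. For small effect (d = 0.42): n per group = 2(z_{α/2} + z_β)²/d² = 2(1.645 + 0.806)²/0.42² = 68.1 → 69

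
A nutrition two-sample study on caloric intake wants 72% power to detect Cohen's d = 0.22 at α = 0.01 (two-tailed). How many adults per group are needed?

z_{α/2} = 2.576, z_β = Φ⁻¹(0.72) = 0.583. For small effect (d = 0.22): n per group = 2(z_{α/2} + z_β)²/d² = 2(2.576 + 0.583)²/0.22² = 412.4 → 413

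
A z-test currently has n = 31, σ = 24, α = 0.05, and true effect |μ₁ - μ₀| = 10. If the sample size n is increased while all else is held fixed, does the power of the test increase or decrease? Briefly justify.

Power increases: a larger n shrinks the standard error σ/√n, moving the sampling distribution under H₁ further from the critical value.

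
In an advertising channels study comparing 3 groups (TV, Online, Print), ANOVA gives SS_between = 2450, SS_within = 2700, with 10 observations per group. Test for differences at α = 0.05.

df_between = 2, df_within = 27. F = MS_between/MS_within = 1225.0/100.0 = 12.25. F_crit ≈ 3.354. Reject H₀. At least one mean differs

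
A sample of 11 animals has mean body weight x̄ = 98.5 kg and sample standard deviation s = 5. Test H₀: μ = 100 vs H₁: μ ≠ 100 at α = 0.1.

t = (x̄ - μ₀)/(s/√n) = (98.5 - 100)/(5/√11) = -0.995. df = 10, critical t = ±1.812. Fail to reject H₀.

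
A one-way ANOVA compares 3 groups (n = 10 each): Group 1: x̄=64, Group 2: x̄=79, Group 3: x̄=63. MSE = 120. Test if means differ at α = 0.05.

Grand mean = 68.67. SS_between = 1606.67, MS_between = 803.33. F = 6.694, F_crit ≈ 3.354. Reject H₀.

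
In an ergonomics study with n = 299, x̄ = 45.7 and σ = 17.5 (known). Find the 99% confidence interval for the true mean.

CI = x̄ ± z*(σ/√n) = 45.7 ± 2.576(17.5/√299) = 45.7 ± 2.61 = (43.09, 48.31)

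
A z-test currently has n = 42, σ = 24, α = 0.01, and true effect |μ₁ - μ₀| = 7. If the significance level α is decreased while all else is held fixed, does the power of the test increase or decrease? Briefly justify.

Power decreases: a smaller α raises the critical value, so less of the H₁ sampling distribution falls in the rejection region.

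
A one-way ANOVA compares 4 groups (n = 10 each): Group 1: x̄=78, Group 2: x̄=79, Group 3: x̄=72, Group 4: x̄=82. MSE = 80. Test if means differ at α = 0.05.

Grand mean = 77.75. SS_between = 527.5, MS_between = 175.83. F = 2.198, F_crit ≈ 2.866. Fail to reject H₀.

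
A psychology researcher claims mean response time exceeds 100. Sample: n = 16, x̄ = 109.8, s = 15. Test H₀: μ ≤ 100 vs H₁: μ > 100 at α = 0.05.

t = (109.8 - 100)/(15/√16) = 2.613, df = 15. Critical t = 1.753. Reject H₀.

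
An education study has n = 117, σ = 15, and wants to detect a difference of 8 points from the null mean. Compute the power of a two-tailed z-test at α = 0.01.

SE = σ/√n = 15/√117 = 1.387. Non-centrality λ = d/SE = 8/1.387 = 5.769. Power ≈ Φ(λ - z_{α/2}) = Φ(5.769 - 2.576) = Φ(3.193) = 0.999.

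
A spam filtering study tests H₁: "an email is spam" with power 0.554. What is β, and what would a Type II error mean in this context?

β = 1 - power = 1 - 0.554 = 0.446. A Type II error is failing to reject H₀ when H₀ is false (false negative) — here, failing to conclude that an email is spam when in fact it is true. Consequence: a spam email lands in the inbox.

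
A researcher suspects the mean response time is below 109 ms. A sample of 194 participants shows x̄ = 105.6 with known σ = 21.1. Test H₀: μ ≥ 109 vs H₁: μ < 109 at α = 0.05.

z = -2.244. Critical value: -1.645. Reject H₀.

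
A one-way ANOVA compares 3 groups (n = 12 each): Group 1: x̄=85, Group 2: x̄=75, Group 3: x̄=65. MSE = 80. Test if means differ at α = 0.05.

Grand mean = 75.0. SS_between = 2400.0, MS_between = 1200.0. F = 15.0, F_crit ≈ 3.285. Reject H₀.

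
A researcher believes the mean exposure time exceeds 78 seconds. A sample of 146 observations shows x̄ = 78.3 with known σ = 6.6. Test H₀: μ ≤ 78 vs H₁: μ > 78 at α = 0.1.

z = 0.549. Critical value: 1.28. Fail to reject H₀.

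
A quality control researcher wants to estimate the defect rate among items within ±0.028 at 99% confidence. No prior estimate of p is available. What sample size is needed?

Conservative approach: use p = 0.5 (maximizes p(1-p) = 0.25). n = z²(0.25)/E² = 2.576²×0.25/0.028² = 2116.0 → n = 2116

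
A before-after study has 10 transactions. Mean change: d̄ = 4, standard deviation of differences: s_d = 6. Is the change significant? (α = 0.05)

t = d̄/(s_d/√n) = 4/(6/√10) = 2.108. df = 9, critical t = ±2.262. Fail to reject H₀.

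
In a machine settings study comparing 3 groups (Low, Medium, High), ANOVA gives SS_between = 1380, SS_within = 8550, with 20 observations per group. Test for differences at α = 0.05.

df_between = 2, df_within = 57. F = MS_between/MS_within = 690.0/150.0 = 4.6. F_crit ≈ 3.159. Reject H₀. At least one mean differs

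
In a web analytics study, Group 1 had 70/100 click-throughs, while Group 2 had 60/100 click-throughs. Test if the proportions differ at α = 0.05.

p̂₁ = 0.7, p̂₂ = 0.6, pooled p̂ = 0.65. z = 1.482. Critical: ±1.96. Fail to reject H₀.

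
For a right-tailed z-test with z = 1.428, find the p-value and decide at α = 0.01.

p = P(Z > 1.428) = 1 - Φ(1.428) ≈ 0.0766. Since p ≥ 0.01, fail to reject H₀ (not significant) at α = 0.01.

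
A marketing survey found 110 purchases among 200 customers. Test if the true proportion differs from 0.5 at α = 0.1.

p̂ = 0.55, p₀ = 0.5. z = (p̂ - p₀)/√(p₀(1-p₀)/n) = 1.414. Critical: ±1.645. Fail to reject H₀.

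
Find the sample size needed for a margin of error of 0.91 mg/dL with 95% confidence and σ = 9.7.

n = (z*σ/E)² = (1.96×9.7/0.91)² = 436.5 → n = 437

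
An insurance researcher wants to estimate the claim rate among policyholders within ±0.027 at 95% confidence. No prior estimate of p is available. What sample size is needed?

Conservative approach: use p = 0.5 (maximizes p(1-p) = 0.25). n = z²(0.25)/E² = 1.96²×0.25/0.027² = 1317.4 → n = 1318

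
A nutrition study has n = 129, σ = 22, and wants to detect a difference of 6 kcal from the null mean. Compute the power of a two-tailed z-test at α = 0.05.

SE = σ/√n = 22/√129 = 1.937. Non-centrality λ = d/SE = 6/1.937 = 3.098. Power ≈ Φ(λ - z_{α/2}) = Φ(3.098 - 1.96) = Φ(1.138) = 0.872.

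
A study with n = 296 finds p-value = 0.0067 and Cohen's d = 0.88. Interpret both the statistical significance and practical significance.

Statistically significant (p = 0.0067 < 0.05). Cohen's d = 0.88 indicates a large effect size. Both statistical and practical significance should be considered.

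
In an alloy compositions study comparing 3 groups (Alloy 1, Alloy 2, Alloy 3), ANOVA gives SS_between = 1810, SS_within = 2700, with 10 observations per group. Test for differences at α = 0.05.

df_between = 2, df_within = 27. F = MS_between/MS_within = 905.0/100.0 = 9.05. F_crit ≈ 3.354. Reject H₀. At least one mean differs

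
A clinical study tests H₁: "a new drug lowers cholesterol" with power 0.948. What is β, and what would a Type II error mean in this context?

β = 1 - power = 1 - 0.948 = 0.052. A Type II error is failing to reject H₀ when H₀ is false (false negative) — here, failing to conclude that a new drug lowers cholesterol when in fact it is true. Consequence: shelving an effective drug — patients miss out on a treatment that would have helped.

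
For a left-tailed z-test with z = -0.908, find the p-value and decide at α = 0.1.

p = P(Z < -0.908) = Φ(-0.908) ≈ 0.1819. Since p ≥ 0.1, fail to reject H₀ (not significant) at α = 0.1.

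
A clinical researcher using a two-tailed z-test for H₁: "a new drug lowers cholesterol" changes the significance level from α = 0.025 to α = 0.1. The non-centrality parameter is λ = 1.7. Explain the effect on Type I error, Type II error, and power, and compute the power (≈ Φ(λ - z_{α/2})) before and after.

Increasing α from 0.025 to 0.1:
• Type I error rate increases (α is the Type I rate by definition).
• Critical value moves from z_{α/2} = 2.241 to 1.645, so power = Φ(λ - z_{α/2}) goes from Φ(1.7 - 2.241) = 0.294 to Φ(1.7 - 1.645) = 0.522.
• Type II error rate β = 1 - power therefore decreases (0.706 → 0.478).
Appropriate when false negatives are costly — here, shelving an effective drug — patients miss out on a treatment that would have helped.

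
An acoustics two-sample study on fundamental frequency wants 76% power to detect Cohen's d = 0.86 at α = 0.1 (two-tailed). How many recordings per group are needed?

z_{α/2} = 1.645, z_β = Φ⁻¹(0.76) = 0.706. For large effect (d = 0.86): n per group = 2(z_{α/2} + z_β)²/d² = 2(1.645 + 0.706)²/0.86² = 14.9 → 15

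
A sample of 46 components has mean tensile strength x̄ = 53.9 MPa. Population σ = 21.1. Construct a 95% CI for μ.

CI = x̄ ± z*(σ/√n) = 53.9 ± 1.96(21.1/√46) = 53.9 ± 6.1 = (47.8, 60.0)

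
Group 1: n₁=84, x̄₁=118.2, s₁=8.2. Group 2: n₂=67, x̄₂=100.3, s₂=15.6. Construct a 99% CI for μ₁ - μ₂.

Difference = 17.9. SE = √(8.2²/84 + 15.6²/67) = 2.105. CI = (12.48, 23.32)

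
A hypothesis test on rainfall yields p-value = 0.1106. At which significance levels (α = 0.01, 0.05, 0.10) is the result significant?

p = 0.1106. Not significant at any of the given levels.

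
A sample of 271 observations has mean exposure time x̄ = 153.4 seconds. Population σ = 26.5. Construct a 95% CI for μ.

CI = x̄ ± z*(σ/√n) = 153.4 ± 1.96(26.5/√271) = 153.4 ± 3.16 = (150.24, 156.56)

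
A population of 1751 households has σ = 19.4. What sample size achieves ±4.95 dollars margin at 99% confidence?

Without FPC: n₀ = (2.576×19.4/4.95)² = 101.926. With FPC: n = n₀N/(n₀+N-1) = 96.4 → n = 97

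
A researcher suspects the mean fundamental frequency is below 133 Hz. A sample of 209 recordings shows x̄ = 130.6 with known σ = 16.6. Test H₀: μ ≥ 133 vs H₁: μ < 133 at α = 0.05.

z = -2.09. Critical value: -1.645. Reject H₀.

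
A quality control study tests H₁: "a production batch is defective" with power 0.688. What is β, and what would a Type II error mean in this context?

β = 1 - power = 1 - 0.688 = 0.312. A Type II error is failing to reject H₀ when H₀ is false (false negative) — here, failing to conclude that a production batch is defective when in fact it is true. Consequence: shipping a defective batch — faulty products reach customers.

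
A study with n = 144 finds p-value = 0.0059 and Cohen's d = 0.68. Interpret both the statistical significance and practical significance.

Statistically significant (p = 0.0059 < 0.05). Cohen's d = 0.68 indicates a medium effect size. Both statistical and practical significance should be considered.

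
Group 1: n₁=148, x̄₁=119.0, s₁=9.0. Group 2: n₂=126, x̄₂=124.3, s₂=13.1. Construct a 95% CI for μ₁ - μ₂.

Difference = -5.3. SE = √(9.0²/148 + 13.1²/126) = 1.382. CI = (-8.01, -2.59)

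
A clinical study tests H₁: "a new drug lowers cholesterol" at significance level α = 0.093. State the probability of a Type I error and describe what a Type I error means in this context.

P(Type I error) = α = 0.093. A Type I error is rejecting H₀ when H₀ is actually true (false positive) — here, concluding that a new drug lowers cholesterol when in fact this is not the case. Consequence: approving an ineffective drug — patients take a useless medication and may skip effective alternatives.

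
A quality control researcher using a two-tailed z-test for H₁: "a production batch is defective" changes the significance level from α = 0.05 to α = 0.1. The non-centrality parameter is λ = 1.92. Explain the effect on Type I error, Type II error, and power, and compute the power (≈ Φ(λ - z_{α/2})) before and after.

Increasing α from 0.05 to 0.1:
• Type I error rate increases (α is the Type I rate by definition).
• Critical value moves from z_{α/2} = 1.96 to 1.645, so power = Φ(λ - z_{α/2}) goes from Φ(1.92 - 1.96) = 0.484 to Φ(1.92 - 1.645) = 0.608.
• Type II error rate β = 1 - power therefore decreases (0.516 → 0.392).
Appropriate when false negatives are costly — here, shipping a defective batch — faulty products reach customers.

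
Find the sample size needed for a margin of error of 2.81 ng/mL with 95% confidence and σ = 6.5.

n = (z*σ/E)² = (1.96×6.5/2.81)² = 20.6 → n = 21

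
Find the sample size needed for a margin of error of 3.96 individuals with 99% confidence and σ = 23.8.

n = (z*σ/E)² = (2.576×23.8/3.96)² = 239.7 → n = 240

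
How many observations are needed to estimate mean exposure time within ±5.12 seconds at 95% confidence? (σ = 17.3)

n = (z*σ/E)² = (1.96×17.3/5.12)² = 43.9 → n = 44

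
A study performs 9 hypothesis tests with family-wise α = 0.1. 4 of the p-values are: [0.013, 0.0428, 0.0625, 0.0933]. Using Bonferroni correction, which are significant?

Bonferroni α = 0.1/9 = 0.01111. None of the given p-values are significant.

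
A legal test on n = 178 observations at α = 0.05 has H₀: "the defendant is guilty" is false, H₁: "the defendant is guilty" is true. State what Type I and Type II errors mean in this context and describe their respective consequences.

Type I (false positive): concluding that the defendant is guilty when it is not — convicting an innocent person. Type II (false negative): failing to conclude that the defendant is guilty when it is — acquitting a guilty person. Which is costlier depends on domain priorities and is a judgement call rather than a statistical fact.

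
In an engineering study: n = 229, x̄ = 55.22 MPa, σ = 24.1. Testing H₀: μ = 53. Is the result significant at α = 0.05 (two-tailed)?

z = (55.22 - 53)/(24.1/√229) = 1.394. Since |z| ≤ 1.96, not significant at α = 0.05.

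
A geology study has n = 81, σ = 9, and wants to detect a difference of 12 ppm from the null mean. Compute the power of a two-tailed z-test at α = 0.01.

SE = σ/√n = 9/√81 = 1.0. Non-centrality λ = d/SE = 12/1.0 = 12.0. Power ≈ Φ(λ - z_{α/2}) = Φ(12.0 - 2.576) = Φ(9.424) = 1.0.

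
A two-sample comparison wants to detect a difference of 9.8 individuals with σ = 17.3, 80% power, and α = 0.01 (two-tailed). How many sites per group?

n per group = 2(z_α/2 + z_β)²σ²/d² = 2×(2.576 + 0.84)²×17.3²/9.8² = 72.7 → n = 73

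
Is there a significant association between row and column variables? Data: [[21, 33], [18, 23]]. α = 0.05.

χ² = 0.242. df = 1, critical = 3.841. Fail to reject H₀. No evidence of dependence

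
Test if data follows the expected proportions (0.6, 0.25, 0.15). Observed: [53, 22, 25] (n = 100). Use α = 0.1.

Expected: [60.0, 25.0, 15.0]. χ² = 7.843. df = 2, critical = 4.605. Reject H₀.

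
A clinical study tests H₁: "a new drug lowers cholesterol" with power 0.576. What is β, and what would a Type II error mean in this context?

β = 1 - power = 1 - 0.576 = 0.424. A Type II error is failing to reject H₀ when H₀ is false (false negative) — here, failing to conclude that a new drug lowers cholesterol when in fact it is true. Consequence: shelving an effective drug — patients miss out on a treatment that would have helped.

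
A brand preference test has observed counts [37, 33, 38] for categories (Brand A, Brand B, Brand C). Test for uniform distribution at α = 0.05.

Expected = 36 each. χ² = Σ(O-E)²/E = 0.389. df = 2, critical value = 5.991. Fail to reject H₀.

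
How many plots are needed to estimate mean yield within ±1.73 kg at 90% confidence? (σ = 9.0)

n = (z*σ/E)² = (1.645×9.0/1.73)² = 73.2 → n = 74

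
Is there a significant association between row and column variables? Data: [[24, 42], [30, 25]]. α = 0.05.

χ² = 4.013. df = 1, critical = 3.841. Reject H₀. Variables are dependent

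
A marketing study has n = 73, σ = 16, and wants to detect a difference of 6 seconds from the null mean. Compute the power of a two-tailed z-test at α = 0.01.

SE = σ/√n = 16/√73 = 1.873. Non-centrality λ = d/SE = 6/1.873 = 3.204. Power ≈ Φ(λ - z_{α/2}) = Φ(3.204 - 2.576) = Φ(0.628) = 0.735.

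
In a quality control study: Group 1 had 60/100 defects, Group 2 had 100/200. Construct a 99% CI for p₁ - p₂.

p̂₁ = 0.6, p̂₂ = 0.5. Difference = 0.1. CI = (-0.056, 0.256)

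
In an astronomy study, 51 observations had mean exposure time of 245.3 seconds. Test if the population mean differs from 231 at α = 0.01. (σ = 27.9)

z = (x̄ - μ₀)/(σ/√n) = (245.3 - 231)/(27.9/√51) = 3.66. Critical value: ±2.576. Since |3.66| > 2.576, Reject H₀.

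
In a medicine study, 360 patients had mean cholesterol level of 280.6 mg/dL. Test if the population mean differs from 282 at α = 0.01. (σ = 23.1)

z = (x̄ - μ₀)/(σ/√n) = (280.6 - 282)/(23.1/√360) = -1.15. Critical value: ±2.576. Since |-1.15| ≤ 2.576, Fail to reject H₀.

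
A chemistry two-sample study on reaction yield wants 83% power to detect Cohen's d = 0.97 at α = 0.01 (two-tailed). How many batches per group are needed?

z_{α/2} = 2.576, z_β = Φ⁻¹(0.83) = 0.954. For large effect (d = 0.97): n per group = 2(z_{α/2} + z_β)²/d² = 2(2.576 + 0.954)²/0.97² = 26.5 → 27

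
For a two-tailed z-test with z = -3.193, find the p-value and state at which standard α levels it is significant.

p = 2·P(Z > |-3.193|) = 2·(1 - Φ(3.193)) ≈ 0.0014. Significant at α = 0.1; Significant at α = 0.05; Significant at α = 0.01.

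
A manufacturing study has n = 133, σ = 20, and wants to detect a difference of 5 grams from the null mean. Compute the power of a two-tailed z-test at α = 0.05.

SE = σ/√n = 20/√133 = 1.734. Non-centrality λ = d/SE = 5/1.734 = 2.883. Power ≈ Φ(λ - z_{α/2}) = Φ(2.883 - 1.96) = Φ(0.923) = 0.822.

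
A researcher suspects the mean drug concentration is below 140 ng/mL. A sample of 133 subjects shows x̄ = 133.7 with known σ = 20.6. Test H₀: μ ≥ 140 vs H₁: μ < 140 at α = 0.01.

z = -3.527. Critical value: -2.33. Reject H₀.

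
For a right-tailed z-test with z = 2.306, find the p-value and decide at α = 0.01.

p = P(Z > 2.306) = 1 - Φ(2.306) ≈ 0.0106. Since p ≥ 0.01, fail to reject H₀ (not significant) at α = 0.01.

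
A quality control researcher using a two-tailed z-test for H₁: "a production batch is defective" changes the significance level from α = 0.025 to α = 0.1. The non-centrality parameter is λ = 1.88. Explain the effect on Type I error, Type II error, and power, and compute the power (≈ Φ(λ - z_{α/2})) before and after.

Increasing α from 0.025 to 0.1:
• Type I error rate increases (α is the Type I rate by definition).
• Critical value moves from z_{α/2} = 2.241 to 1.645, so power = Φ(λ - z_{α/2}) goes from Φ(1.88 - 2.241) = 0.359 to Φ(1.88 - 1.645) = 0.593.
• Type II error rate β = 1 - power therefore decreases (0.641 → 0.407).
Appropriate when false negatives are costly — here, shipping a defective batch — faulty products reach customers.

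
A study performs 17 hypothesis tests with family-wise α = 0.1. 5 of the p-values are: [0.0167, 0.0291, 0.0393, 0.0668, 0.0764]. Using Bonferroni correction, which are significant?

Bonferroni α = 0.1/17 = 0.00588. None of the given p-values are significant.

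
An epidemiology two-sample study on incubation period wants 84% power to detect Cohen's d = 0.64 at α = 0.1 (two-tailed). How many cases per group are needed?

z_{α/2} = 1.645, z_β = Φ⁻¹(0.84) = 0.994. For medium effect (d = 0.64): n per group = 2(z_{α/2} + z_β)²/d² = 2(1.645 + 0.994)²/0.64² = 34.01 → 35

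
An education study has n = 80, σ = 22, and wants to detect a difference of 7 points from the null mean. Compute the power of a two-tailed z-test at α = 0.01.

SE = σ/√n = 22/√80 = 2.46. Non-centrality λ = d/SE = 7/2.46 = 2.846. Power ≈ Φ(λ - z_{α/2}) = Φ(2.846 - 2.576) = Φ(0.27) = 0.606.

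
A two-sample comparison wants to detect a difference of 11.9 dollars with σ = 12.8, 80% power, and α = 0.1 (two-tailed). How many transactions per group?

n per group = 2(z_α/2 + z_β)²σ²/d² = 2×(1.645 + 0.84)²×12.8²/11.9² = 14.3 → n = 15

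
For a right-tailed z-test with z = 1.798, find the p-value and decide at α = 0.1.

p = P(Z > 1.798) = 1 - Φ(1.798) ≈ 0.0361. Since p < 0.1, reject H₀ (significant) at α = 0.1.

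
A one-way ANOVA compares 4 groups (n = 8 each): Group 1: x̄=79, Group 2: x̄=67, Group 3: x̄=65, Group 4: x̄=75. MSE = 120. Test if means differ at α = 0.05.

Grand mean = 71.5. SS_between = 1048.0, MS_between = 349.33. F = 2.911, F_crit ≈ 2.947. Fail to reject H₀.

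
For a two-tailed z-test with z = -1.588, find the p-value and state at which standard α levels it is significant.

p = 2·P(Z > |-1.588|) = 2·(1 - Φ(1.588)) ≈ 0.1123. Not significant at any standard level.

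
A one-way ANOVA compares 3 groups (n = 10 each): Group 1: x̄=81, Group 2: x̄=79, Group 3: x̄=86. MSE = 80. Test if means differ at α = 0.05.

Grand mean = 82.0. SS_between = 260.0, MS_between = 130.0. F = 1.625, F_crit ≈ 3.354. Fail to reject H₀.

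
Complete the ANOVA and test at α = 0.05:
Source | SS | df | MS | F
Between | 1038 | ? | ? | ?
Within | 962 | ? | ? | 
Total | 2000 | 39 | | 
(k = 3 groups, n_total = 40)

df_between = 2, df_within = 37. MS_between = 519.0, MS_within = 26.0. F = 19.962, F_crit ≈ 3.252. Reject H₀.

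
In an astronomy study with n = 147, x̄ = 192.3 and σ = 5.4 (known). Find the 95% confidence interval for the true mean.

CI = x̄ ± z*(σ/√n) = 192.3 ± 1.96(5.4/√147) = 192.3 ± 0.87 = (191.43, 193.17)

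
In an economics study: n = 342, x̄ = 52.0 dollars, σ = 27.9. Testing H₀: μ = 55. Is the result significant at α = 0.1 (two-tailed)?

z = (52.0 - 55)/(27.9/√342) = -1.989. Since |z| > 1.645, significant at α = 0.1.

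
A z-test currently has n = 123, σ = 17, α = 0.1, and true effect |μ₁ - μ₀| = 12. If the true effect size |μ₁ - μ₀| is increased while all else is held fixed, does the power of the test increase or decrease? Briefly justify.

Power increases: a larger true effect increases the non-centrality λ = |μ₁ - μ₀|/(σ/√n).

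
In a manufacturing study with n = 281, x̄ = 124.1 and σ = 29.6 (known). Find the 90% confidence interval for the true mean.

CI = x̄ ± z*(σ/√n) = 124.1 ± 1.645(29.6/√281) = 124.1 ± 2.9 = (121.2, 127.0)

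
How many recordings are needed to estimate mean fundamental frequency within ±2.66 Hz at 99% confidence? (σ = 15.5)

n = (z*σ/E)² = (2.576×15.5/2.66)² = 225.3 → n = 226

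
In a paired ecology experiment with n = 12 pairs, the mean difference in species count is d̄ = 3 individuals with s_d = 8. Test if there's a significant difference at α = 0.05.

t = d̄/(s_d/√n) = 3/(8/√12) = 1.299. df = 11, critical t = ±2.201. Fail to reject H₀.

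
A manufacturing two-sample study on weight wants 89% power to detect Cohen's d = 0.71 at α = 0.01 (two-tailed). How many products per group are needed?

z_{α/2} = 2.576, z_β = Φ⁻¹(0.89) = 1.227. For medium effect (d = 0.71): n per group = 2(z_{α/2} + z_β)²/d² = 2(2.576 + 1.227)²/0.71² = 57.4 → 58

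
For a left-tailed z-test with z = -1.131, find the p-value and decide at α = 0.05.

p = P(Z < -1.131) = Φ(-1.131) ≈ 0.129. Since p ≥ 0.05, fail to reject H₀ (not significant) at α = 0.05.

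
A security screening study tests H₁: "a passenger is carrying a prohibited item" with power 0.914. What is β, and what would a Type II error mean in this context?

β = 1 - power = 1 - 0.914 = 0.086. A Type II error is failing to reject H₀ when H₀ is false (false negative) — here, failing to conclude that a passenger is carrying a prohibited item when in fact it is true. Consequence: letting a prohibited item through — security breach.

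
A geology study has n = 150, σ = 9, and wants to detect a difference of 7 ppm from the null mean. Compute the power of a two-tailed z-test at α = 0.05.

SE = σ/√n = 9/√150 = 0.735. Non-centrality λ = d/SE = 7/0.735 = 9.526. Power ≈ Φ(λ - z_{α/2}) = Φ(9.526 - 1.96) = Φ(7.566) = 1.0.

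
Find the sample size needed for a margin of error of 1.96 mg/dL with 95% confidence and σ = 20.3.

n = (z*σ/E)² = (1.96×20.3/1.96)² = 412.1 → n = 413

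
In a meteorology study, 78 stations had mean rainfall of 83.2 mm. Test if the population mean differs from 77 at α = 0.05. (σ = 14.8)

z = (x̄ - μ₀)/(σ/√n) = (83.2 - 77)/(14.8/√78) = 3.7. Critical value: ±1.96. Since |3.7| > 1.96, Reject H₀.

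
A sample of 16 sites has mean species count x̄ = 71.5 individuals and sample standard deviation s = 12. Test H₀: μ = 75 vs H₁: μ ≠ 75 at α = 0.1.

t = (x̄ - μ₀)/(s/√n) = (71.5 - 75)/(12/√16) = -1.167. df = 15, critical t = ±1.753. Fail to reject H₀.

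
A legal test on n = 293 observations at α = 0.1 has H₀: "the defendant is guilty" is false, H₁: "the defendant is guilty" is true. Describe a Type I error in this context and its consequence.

Type I error: rejecting H₀ when it is true — concluding that the defendant is guilty when in fact it is not. Consequence: convicting an innocent person.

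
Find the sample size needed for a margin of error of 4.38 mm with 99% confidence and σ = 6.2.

n = (z*σ/E)² = (2.576×6.2/4.38)² = 13.3 → n = 14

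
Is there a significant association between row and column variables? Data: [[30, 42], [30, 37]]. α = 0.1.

χ² = 0.137. df = 1, critical = 2.706. Fail to reject H₀. No evidence of dependence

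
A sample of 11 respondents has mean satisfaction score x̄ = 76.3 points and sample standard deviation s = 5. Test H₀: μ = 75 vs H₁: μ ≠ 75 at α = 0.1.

t = (x̄ - μ₀)/(s/√n) = (76.3 - 75)/(5/√11) = 0.862. df = 10, critical t = ±1.812. Fail to reject H₀.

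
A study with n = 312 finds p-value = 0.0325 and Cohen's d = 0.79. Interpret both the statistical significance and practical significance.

Statistically significant (p = 0.0325 < 0.05). Cohen's d = 0.79 indicates a medium effect size. Both statistical and practical significance should be considered.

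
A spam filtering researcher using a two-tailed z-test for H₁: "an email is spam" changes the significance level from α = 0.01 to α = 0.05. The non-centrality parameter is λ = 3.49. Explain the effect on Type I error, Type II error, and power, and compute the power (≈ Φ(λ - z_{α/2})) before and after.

Increasing α from 0.01 to 0.05:
• Type I error rate increases (α is the Type I rate by definition).
• Critical value moves from z_{α/2} = 2.576 to 1.96, so power = Φ(λ - z_{α/2}) goes from Φ(3.49 - 2.576) = 0.82 to Φ(3.49 - 1.96) = 0.937.
• Type II error rate β = 1 - power therefore decreases (0.18 → 0.063).
Appropriate when false negatives are costly — here, a spam email lands in the inbox.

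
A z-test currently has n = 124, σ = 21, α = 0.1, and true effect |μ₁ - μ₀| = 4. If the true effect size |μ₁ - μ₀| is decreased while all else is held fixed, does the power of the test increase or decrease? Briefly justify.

Power decreases: a smaller true effect decreases the non-centrality λ = |μ₁ - μ₀|/(σ/√n).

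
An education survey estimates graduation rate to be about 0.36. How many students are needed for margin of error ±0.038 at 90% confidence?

n = z²p(1-p)/E² = 1.645²×0.36×0.64/0.038² = 431.8 → n = 432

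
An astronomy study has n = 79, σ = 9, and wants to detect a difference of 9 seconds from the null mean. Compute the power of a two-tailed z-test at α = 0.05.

SE = σ/√n = 9/√79 = 1.013. Non-centrality λ = d/SE = 9/1.013 = 8.888. Power ≈ Φ(λ - z_{α/2}) = Φ(8.888 - 1.96) = Φ(6.928) = 1.0.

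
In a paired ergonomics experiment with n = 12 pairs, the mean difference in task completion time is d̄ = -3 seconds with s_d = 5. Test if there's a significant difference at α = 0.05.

t = d̄/(s_d/√n) = -3/(5/√12) = -2.078. df = 11, critical t = ±2.201. Fail to reject H₀.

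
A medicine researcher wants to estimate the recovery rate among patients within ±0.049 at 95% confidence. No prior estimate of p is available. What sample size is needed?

Conservative approach: use p = 0.5 (maximizes p(1-p) = 0.25). n = z²(0.25)/E² = 1.96²×0.25/0.049² = 400.0 → n = 400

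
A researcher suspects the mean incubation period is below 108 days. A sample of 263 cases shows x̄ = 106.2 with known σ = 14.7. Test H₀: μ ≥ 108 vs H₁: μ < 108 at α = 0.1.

z = -1.986. Critical value: -1.28. Reject H₀.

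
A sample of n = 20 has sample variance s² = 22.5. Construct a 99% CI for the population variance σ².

df = 19. χ²_{0.005} = 38.582, χ²_{0.995} = 6.844. CI for σ² = ((n-1)s²/χ²_{α/2}, (n-1)s²/χ²_{1-α/2}) = (19·22.5/38.582, 19·22.5/6.844) = (11.08, 62.46)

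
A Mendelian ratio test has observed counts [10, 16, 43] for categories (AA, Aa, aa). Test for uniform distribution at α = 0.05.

Expected = 23 each. χ² = Σ(O-E)²/E = 26.87. df = 2, critical value = 5.991. Reject H₀.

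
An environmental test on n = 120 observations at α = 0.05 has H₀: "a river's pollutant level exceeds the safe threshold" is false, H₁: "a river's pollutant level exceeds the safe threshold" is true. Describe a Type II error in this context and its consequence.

Type II error: failing to reject H₀ when it is false — concluding that a river's pollutant level exceeds the safe threshold is not supported when in fact it is. Consequence: allowing unsafe pollution to continue.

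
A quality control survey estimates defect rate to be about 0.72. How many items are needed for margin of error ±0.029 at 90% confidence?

n = z²p(1-p)/E² = 1.645²×0.72×0.28/0.029² = 648.7 → n = 649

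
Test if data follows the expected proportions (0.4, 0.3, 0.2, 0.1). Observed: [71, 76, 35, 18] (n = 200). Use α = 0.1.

Expected: [80.0, 60.0, 40.0, 20.0]. χ² = 6.104. df = 3, critical = 6.251. Fail to reject H₀.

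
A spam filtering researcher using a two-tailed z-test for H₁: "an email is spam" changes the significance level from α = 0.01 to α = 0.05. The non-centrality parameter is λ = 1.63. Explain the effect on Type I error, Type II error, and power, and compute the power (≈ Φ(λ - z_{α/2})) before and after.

Increasing α from 0.01 to 0.05:
• Type I error rate increases (α is the Type I rate by definition).
• Critical value moves from z_{α/2} = 2.576 to 1.96, so power = Φ(λ - z_{α/2}) goes from Φ(1.63 - 2.576) = 0.172 to Φ(1.63 - 1.96) = 0.371.
• Type II error rate β = 1 - power therefore decreases (0.828 → 0.629).
Appropriate when false negatives are costly — here, a spam email lands in the inbox.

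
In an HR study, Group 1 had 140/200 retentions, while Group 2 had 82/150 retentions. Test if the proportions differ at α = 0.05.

p̂₁ = 0.7, p̂₂ = 0.547, pooled p̂ = 0.634. z = 2.947. Critical: ±1.96. Reject H₀.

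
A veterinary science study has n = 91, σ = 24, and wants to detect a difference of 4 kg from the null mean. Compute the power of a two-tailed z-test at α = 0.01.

SE = σ/√n = 24/√91 = 2.516. Non-centrality λ = d/SE = 4/2.516 = 1.59. Power ≈ Φ(λ - z_{α/2}) = Φ(1.59 - 2.576) = Φ(-0.986) = 0.162.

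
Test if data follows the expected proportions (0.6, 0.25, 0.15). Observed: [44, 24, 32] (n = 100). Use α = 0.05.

Expected: [60.0, 25.0, 15.0]. χ² = 23.573. df = 2, critical = 5.991. Reject H₀.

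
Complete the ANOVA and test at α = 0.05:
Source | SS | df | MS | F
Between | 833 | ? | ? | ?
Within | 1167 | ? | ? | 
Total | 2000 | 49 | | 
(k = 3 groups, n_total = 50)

df_between = 2, df_within = 47. MS_between = 416.5, MS_within = 24.83. F = 16.774, F_crit ≈ 3.195. Reject H₀.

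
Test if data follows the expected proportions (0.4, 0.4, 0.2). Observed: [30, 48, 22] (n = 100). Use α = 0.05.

Expected: [40.0, 40.0, 20.0]. χ² = 4.3. df = 2, critical = 5.991. Fail to reject H₀.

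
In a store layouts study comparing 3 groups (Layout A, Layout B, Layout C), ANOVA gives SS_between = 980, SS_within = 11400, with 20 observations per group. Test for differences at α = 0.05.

df_between = 2, df_within = 57. F = MS_between/MS_within = 490.0/200.0 = 2.45. F_crit ≈ 3.159. Fail to reject H₀.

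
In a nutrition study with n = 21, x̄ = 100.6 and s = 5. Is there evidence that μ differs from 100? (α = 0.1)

t = (x̄ - μ₀)/(s/√n) = (100.6 - 100)/(5/√21) = 0.55. df = 20, critical t = ±1.725. Fail to reject H₀.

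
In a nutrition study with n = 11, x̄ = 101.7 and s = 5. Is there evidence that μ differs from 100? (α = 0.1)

t = (x̄ - μ₀)/(s/√n) = (101.7 - 100)/(5/√11) = 1.128. df = 10, critical t = ±1.812. Fail to reject H₀.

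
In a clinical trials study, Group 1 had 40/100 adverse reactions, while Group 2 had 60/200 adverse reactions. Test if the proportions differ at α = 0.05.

p̂₁ = 0.4, p̂₂ = 0.3, pooled p̂ = 0.333. z = 1.732. Critical: ±1.96. Fail to reject H₀.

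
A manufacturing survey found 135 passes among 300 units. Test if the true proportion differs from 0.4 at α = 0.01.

p̂ = 0.45, p₀ = 0.4. z = (p̂ - p₀)/√(p₀(1-p₀)/n) = 1.768. Critical: ±2.576. Fail to reject H₀.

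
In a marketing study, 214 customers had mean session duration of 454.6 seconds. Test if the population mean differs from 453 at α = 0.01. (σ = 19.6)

z = (x̄ - μ₀)/(σ/√n) = (454.6 - 453)/(19.6/√214) = 1.194. Critical value: ±2.576. Since |1.194| ≤ 2.576, Fail to reject H₀.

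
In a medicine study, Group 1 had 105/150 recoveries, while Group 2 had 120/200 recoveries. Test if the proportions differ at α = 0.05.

p̂₁ = 0.7, p̂₂ = 0.6, pooled p̂ = 0.643. z = 1.932. Critical: ±1.96. Fail to reject H₀.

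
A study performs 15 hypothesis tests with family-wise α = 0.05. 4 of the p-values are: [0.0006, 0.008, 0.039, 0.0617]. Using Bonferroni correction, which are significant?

Bonferroni α = 0.05/15 = 0.00333. Significant p-values: [0.0006]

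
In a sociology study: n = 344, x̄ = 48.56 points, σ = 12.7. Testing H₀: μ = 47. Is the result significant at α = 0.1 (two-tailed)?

z = (48.56 - 47)/(12.7/√344) = 2.278. Since |z| > 1.645, significant at α = 0.1.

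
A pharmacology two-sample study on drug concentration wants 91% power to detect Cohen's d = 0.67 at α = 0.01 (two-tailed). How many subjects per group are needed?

z_{α/2} = 2.576, z_β = Φ⁻¹(0.91) = 1.341. For medium effect (d = 0.67): n per group = 2(z_{α/2} + z_β)²/d² = 2(2.576 + 1.341)²/0.67² = 68.4 → 69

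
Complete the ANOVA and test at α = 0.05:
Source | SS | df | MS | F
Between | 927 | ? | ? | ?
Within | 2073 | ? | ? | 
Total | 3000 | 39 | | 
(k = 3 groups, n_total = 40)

df_between = 2, df_within = 37. MS_between = 463.5, MS_within = 56.03. F = 8.273, F_crit ≈ 3.252. Reject H₀.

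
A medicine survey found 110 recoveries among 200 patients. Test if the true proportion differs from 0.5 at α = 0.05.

p̂ = 0.55, p₀ = 0.5. z = (p̂ - p₀)/√(p₀(1-p₀)/n) = 1.414. Critical: ±1.96. Fail to reject H₀.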